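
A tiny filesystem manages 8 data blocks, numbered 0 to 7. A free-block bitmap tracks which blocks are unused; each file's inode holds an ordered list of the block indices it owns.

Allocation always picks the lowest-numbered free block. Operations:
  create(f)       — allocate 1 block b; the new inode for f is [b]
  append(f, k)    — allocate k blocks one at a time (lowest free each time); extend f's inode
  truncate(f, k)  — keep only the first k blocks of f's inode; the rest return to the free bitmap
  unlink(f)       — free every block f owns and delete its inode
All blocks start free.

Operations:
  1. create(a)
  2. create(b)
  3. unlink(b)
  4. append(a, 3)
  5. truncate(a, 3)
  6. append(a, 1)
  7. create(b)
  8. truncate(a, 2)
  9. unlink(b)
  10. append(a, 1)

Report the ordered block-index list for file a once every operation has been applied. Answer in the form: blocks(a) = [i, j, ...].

  1. create(a)  ⇒  F.......  {a→[0]}
  2. create(b)  ⇒  FF......  {a→[0]; b→[1]}
  3. unlink(b)  ⇒  F.......  {a→[0]}
  4. append(a, 3)  ⇒  FFFF....  {a→[0, 1, 2, 3]}
  5. truncate(a, 3)  ⇒  FFF.....  {a→[0, 1, 2]}
  6. append(a, 1)  ⇒  FFFF....  {a→[0, 1, 2, 3]}
  7. create(b)  ⇒  FFFFF...  {a→[0, 1, 2, 3]; b→[4]}
  8. truncate(a, 2)  ⇒  FF..F...  {a→[0, 1]; b→[4]}
  9. unlink(b)  ⇒  FF......  {a→[0, 1]}
  10. append(a, 1)  ⇒  FFF.....  {a→[0, 1, 2]}

blocks(a) = [0, 1, 2]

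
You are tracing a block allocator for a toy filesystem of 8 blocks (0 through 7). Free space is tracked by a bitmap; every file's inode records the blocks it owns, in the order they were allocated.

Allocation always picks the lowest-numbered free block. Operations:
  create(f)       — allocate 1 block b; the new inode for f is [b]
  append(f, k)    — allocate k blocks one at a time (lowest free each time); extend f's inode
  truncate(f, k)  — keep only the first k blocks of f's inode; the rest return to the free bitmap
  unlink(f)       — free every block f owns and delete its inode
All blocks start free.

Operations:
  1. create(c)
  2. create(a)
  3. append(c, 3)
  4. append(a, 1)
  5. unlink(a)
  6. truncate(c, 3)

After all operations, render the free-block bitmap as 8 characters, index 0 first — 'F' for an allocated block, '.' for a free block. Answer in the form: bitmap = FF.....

bitmap = F.FF....

after create(c) → c:[0]  free=[F.......]
after create(a) → a:[1], c:[0]  free=[FF......]
after append(c, 3) → a:[1], c:[0, 2, 3, 4]  free=[FFFFF...]
after append(a, 1) → a:[1, 5], c:[0, 2, 3, 4]  free=[FFFFFF..]
after unlink(a) → c:[0, 2, 3, 4]  free=[F.FFF...]
after truncate(c, 3) → c:[0, 2, 3]  free=[F.FF....]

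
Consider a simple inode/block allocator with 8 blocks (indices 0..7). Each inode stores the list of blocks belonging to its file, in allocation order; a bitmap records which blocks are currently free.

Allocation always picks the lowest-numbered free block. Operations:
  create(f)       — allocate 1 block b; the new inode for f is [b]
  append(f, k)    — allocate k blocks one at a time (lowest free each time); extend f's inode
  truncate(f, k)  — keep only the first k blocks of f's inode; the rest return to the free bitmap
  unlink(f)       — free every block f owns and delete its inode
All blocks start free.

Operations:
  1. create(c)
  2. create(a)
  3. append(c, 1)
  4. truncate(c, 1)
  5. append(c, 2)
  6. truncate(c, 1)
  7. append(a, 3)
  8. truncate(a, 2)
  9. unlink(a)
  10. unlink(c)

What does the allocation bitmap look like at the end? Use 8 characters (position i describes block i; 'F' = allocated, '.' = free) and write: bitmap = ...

create(c): bitmap=F....... | c=[0]
create(a): bitmap=FF...... | a=[1] c=[0]
append(c, 1): bitmap=FFF..... | a=[1] c=[0, 2]
truncate(c, 1): bitmap=FF...... | a=[1] c=[0]
append(c, 2): bitmap=FFFF.... | a=[1] c=[0, 2, 3]
truncate(c, 1): bitmap=FF...... | a=[1] c=[0]
append(a, 3): bitmap=FFFFF... | a=[1, 2, 3, 4] c=[0]
truncate(a, 2): bitmap=FFF..... | a=[1, 2] c=[0]
unlink(a): bitmap=F....... | c=[0]
unlink(c): bitmap=........ | 

bitmap = ........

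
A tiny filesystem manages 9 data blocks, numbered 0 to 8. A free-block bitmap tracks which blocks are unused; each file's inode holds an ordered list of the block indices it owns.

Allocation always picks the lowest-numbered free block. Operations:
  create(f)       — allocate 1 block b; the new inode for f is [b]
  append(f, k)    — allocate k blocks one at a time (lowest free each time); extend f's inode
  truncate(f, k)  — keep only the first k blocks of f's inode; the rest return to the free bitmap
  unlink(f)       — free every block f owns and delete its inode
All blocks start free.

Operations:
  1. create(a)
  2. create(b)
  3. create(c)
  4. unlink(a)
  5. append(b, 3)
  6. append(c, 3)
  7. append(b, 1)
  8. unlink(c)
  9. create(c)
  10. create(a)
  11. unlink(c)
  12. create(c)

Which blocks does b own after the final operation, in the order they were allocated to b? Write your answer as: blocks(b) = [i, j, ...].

  1. create(a)  ⇒  F........  {a→[0]}
  2. create(b)  ⇒  FF.......  {a→[0]; b→[1]}
  3. create(c)  ⇒  FFF......  {a→[0]; b→[1]; c→[2]}
  4. unlink(a)  ⇒  .FF......  {b→[1]; c→[2]}
  5. append(b, 3)  ⇒  FFFFF....  {b→[1, 0, 3, 4]; c→[2]}
  6. append(c, 3)  ⇒  FFFFFFFF.  {b→[1, 0, 3, 4]; c→[2, 5, 6, 7]}
  7. append(b, 1)  ⇒  FFFFFFFFF  {b→[1, 0, 3, 4, 8]; c→[2, 5, 6, 7]}
  8. unlink(c)  ⇒  FF.FF...F  {b→[1, 0, 3, 4, 8]}
  9. create(c)  ⇒  FFFFF...F  {b→[1, 0, 3, 4, 8]; c→[2]}
  10. create(a)  ⇒  FFFFFF..F  {a→[5]; b→[1, 0, 3, 4, 8]; c→[2]}
  11. unlink(c)  ⇒  FF.FFF..F  {a→[5]; b→[1, 0, 3, 4, 8]}
  12. create(c)  ⇒  FFFFFF..F  {a→[5]; b→[1, 0, 3, 4, 8]; c→[2]}

blocks(b) = [1, 0, 3, 4, 8]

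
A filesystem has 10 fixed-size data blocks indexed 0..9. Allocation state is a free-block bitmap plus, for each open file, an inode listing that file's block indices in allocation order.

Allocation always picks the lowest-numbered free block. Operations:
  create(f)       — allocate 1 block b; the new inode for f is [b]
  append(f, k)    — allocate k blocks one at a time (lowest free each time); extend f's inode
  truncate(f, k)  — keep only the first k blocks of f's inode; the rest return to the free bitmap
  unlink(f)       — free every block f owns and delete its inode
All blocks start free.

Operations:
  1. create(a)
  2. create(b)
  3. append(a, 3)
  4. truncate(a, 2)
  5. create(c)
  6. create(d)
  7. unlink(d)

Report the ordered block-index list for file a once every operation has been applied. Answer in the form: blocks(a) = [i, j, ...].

blocks(a) = [0, 2]

after create(a) → a:[0]  free=[F.........]
after create(b) → a:[0], b:[1]  free=[FF........]
after append(a, 3) → a:[0, 2, 3, 4], b:[1]  free=[FFFFF.....]
after truncate(a, 2) → a:[0, 2], b:[1]  free=[FFF.......]
after create(c) → a:[0, 2], b:[1], c:[3]  free=[FFFF......]
after create(d) → a:[0, 2], b:[1], c:[3], d:[4]  free=[FFFFF.....]
after unlink(d) → a:[0, 2], b:[1], c:[3]  free=[FFFF......]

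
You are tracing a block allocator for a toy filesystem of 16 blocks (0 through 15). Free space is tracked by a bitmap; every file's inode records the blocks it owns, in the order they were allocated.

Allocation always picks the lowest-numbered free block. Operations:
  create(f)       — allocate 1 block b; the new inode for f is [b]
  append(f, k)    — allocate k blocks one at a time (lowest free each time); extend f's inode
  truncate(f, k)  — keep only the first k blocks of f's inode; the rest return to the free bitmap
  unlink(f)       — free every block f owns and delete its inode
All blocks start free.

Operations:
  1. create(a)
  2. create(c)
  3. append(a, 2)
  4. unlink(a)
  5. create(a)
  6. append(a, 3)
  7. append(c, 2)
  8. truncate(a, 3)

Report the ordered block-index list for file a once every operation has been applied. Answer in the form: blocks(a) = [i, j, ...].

after create(a) → a:[0]  free=[F...............]
after create(c) → a:[0], c:[1]  free=[FF..............]
after append(a, 2) → a:[0, 2, 3], c:[1]  free=[FFFF............]
after unlink(a) → c:[1]  free=[.F..............]
after create(a) → a:[0], c:[1]  free=[FF..............]
after append(a, 3) → a:[0, 2, 3, 4], c:[1]  free=[FFFFF...........]
after append(c, 2) → a:[0, 2, 3, 4], c:[1, 5, 6]  free=[FFFFFFF.........]
after truncate(a, 3) → a:[0, 2, 3], c:[1, 5, 6]  free=[FFFF.FF.........]

blocks(a) = [0, 2, 3]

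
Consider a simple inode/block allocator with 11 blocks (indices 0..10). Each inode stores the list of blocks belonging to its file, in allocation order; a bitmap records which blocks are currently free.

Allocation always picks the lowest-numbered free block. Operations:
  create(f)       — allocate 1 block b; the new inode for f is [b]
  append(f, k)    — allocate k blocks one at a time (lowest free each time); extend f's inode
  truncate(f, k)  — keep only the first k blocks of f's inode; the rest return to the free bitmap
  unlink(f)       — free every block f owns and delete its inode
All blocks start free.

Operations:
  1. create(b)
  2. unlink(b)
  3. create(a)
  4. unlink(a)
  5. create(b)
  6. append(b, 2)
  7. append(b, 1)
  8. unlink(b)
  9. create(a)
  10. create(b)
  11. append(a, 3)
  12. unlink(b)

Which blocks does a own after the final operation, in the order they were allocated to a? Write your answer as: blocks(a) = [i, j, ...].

blocks(a) = [0, 2, 3, 4]

create(b): bitmap=F.......... | b=[0]
unlink(b): bitmap=........... | 
create(a): bitmap=F.......... | a=[0]
unlink(a): bitmap=........... | 
create(b): bitmap=F.......... | b=[0]
append(b, 2): bitmap=FFF........ | b=[0, 1, 2]
append(b, 1): bitmap=FFFF....... | b=[0, 1, 2, 3]
unlink(b): bitmap=........... | 
create(a): bitmap=F.......... | a=[0]
create(b): bitmap=FF......... | a=[0] b=[1]
append(a, 3): bitmap=FFFFF...... | a=[0, 2, 3, 4] b=[1]
unlink(b): bitmap=F.FFF...... | a=[0, 2, 3, 4]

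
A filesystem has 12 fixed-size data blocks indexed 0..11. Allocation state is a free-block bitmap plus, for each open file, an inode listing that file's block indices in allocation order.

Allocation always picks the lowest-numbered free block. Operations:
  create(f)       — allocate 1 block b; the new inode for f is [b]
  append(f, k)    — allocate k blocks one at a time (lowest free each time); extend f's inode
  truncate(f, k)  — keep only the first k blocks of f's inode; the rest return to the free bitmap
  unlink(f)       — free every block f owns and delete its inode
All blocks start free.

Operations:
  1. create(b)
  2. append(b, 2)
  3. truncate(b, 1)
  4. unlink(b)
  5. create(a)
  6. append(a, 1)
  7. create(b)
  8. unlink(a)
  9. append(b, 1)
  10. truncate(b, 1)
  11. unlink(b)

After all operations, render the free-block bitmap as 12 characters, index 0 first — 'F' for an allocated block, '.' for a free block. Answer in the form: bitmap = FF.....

  1. create(b)  ⇒  F...........  {b→[0]}
  2. append(b, 2)  ⇒  FFF.........  {b→[0, 1, 2]}
  3. truncate(b, 1)  ⇒  F...........  {b→[0]}
  4. unlink(b)  ⇒  ............  {}
  5. create(a)  ⇒  F...........  {a→[0]}
  6. append(a, 1)  ⇒  FF..........  {a→[0, 1]}
  7. create(b)  ⇒  FFF.........  {a→[0, 1]; b→[2]}
  8. unlink(a)  ⇒  ..F.........  {b→[2]}
  9. append(b, 1)  ⇒  F.F.........  {b→[2, 0]}
  10. truncate(b, 1)  ⇒  ..F.........  {b→[2]}
  11. unlink(b)  ⇒  ............  {}

bitmap = ............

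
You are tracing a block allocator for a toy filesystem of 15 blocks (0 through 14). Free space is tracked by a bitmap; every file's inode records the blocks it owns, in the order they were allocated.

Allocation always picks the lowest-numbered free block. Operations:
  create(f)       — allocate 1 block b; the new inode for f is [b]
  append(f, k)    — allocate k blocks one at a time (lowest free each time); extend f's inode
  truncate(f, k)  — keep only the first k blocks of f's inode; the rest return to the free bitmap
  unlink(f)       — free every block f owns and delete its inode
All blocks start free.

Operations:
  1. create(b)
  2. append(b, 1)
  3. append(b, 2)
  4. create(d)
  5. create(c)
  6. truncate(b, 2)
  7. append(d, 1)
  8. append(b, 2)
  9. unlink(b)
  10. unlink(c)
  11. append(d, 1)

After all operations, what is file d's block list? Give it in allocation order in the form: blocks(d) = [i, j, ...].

blocks(d) = [4, 2, 0]

  1. create(b)  ⇒  F..............  {b→[0]}
  2. append(b, 1)  ⇒  FF.............  {b→[0, 1]}
  3. append(b, 2)  ⇒  FFFF...........  {b→[0, 1, 2, 3]}
  4. create(d)  ⇒  FFFFF..........  {b→[0, 1, 2, 3]; d→[4]}
  5. create(c)  ⇒  FFFFFF.........  {b→[0, 1, 2, 3]; c→[5]; d→[4]}
  6. truncate(b, 2)  ⇒  FF..FF.........  {b→[0, 1]; c→[5]; d→[4]}
  7. append(d, 1)  ⇒  FFF.FF.........  {b→[0, 1]; c→[5]; d→[4, 2]}
  8. append(b, 2)  ⇒  FFFFFFF........  {b→[0, 1, 3, 6]; c→[5]; d→[4, 2]}
  9. unlink(b)  ⇒  ..F.FF.........  {c→[5]; d→[4, 2]}
  10. unlink(c)  ⇒  ..F.F..........  {d→[4, 2]}
  11. append(d, 1)  ⇒  F.F.F..........  {d→[4, 2, 0]}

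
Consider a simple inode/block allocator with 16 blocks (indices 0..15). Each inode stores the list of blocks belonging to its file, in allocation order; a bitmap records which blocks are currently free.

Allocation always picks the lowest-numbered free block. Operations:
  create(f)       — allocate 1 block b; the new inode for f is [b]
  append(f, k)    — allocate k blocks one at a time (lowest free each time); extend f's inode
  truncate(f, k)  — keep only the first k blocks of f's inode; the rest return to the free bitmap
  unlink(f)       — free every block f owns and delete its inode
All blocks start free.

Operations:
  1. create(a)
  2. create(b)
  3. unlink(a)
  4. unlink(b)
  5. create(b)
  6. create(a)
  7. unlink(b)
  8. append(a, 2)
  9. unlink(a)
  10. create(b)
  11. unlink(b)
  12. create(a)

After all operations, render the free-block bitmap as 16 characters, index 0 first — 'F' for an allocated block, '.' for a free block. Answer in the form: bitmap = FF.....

after create(a) → a:[0]  free=[F...............]
after create(b) → a:[0], b:[1]  free=[FF..............]
after unlink(a) → b:[1]  free=[.F..............]
after unlink(b) →   free=[................]
after create(b) → b:[0]  free=[F...............]
after create(a) → a:[1], b:[0]  free=[FF..............]
after unlink(b) → a:[1]  free=[.F..............]
after append(a, 2) → a:[1, 0, 2]  free=[FFF.............]
after unlink(a) →   free=[................]
after create(b) → b:[0]  free=[F...............]
after unlink(b) →   free=[................]
after create(a) → a:[0]  free=[F...............]

bitmap = F...............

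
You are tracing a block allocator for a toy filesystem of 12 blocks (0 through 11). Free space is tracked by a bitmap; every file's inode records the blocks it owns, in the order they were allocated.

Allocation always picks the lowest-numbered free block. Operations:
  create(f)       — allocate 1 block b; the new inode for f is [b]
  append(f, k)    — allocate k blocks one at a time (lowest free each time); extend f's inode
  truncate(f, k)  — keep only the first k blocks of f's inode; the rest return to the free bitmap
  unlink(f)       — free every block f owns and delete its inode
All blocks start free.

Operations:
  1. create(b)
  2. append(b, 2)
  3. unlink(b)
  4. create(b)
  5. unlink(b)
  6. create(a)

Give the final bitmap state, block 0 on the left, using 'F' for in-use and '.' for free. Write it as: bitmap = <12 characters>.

after create(b) → b:[0]  free=[F...........]
after append(b, 2) → b:[0, 1, 2]  free=[FFF.........]
after unlink(b) →   free=[............]
after create(b) → b:[0]  free=[F...........]
after unlink(b) →   free=[............]
after create(a) → a:[0]  free=[F...........]

bitmap = F...........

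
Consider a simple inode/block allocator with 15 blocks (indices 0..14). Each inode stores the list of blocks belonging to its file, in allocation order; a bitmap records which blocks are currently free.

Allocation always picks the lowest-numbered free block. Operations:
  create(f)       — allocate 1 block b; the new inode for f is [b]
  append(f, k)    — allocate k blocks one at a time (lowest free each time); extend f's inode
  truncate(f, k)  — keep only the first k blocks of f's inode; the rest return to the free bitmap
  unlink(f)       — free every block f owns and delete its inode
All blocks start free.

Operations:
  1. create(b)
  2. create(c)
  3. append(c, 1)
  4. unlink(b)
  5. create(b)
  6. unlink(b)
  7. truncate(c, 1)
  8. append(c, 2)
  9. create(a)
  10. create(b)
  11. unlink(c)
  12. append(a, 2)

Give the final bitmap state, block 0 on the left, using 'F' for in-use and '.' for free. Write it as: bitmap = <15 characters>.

bitmap = FF.FF..........

create(b): bitmap=F.............. | b=[0]
create(c): bitmap=FF............. | b=[0] c=[1]
append(c, 1): bitmap=FFF............ | b=[0] c=[1, 2]
unlink(b): bitmap=.FF............ | c=[1, 2]
create(b): bitmap=FFF............ | b=[0] c=[1, 2]
unlink(b): bitmap=.FF............ | c=[1, 2]
truncate(c, 1): bitmap=.F............. | c=[1]
append(c, 2): bitmap=FFF............ | c=[1, 0, 2]
create(a): bitmap=FFFF........... | a=[3] c=[1, 0, 2]
create(b): bitmap=FFFFF.......... | a=[3] b=[4] c=[1, 0, 2]
unlink(c): bitmap=...FF.......... | a=[3] b=[4]
append(a, 2): bitmap=FF.FF.......... | a=[3, 0, 1] b=[4]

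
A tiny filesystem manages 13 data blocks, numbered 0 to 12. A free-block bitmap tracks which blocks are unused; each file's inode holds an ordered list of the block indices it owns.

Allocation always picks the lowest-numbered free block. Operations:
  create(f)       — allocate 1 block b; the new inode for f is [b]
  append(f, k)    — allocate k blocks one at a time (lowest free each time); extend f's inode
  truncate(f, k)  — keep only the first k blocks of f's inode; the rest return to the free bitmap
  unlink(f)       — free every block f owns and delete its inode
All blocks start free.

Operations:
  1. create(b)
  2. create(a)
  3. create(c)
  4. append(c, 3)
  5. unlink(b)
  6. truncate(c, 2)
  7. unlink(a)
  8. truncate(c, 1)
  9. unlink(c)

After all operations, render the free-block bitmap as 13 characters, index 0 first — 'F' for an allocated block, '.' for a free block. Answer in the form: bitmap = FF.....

[1] create(b) — b=0 (map F............)
[2] create(a) — a=1 b=0 (map FF...........)
[3] create(c) — a=1 b=0 c=2 (map FFF..........)
[4] append(c, 3) — a=1 b=0 c=2,3,4,5 (map FFFFFF.......)
[5] unlink(b) — a=1 c=2,3,4,5 (map .FFFFF.......)
[6] truncate(c, 2) — a=1 c=2,3 (map .FFF.........)
[7] unlink(a) — c=2,3 (map ..FF.........)
[8] truncate(c, 1) — c=2 (map ..F..........)
[9] unlink(c) —  (map .............)

bitmap = .............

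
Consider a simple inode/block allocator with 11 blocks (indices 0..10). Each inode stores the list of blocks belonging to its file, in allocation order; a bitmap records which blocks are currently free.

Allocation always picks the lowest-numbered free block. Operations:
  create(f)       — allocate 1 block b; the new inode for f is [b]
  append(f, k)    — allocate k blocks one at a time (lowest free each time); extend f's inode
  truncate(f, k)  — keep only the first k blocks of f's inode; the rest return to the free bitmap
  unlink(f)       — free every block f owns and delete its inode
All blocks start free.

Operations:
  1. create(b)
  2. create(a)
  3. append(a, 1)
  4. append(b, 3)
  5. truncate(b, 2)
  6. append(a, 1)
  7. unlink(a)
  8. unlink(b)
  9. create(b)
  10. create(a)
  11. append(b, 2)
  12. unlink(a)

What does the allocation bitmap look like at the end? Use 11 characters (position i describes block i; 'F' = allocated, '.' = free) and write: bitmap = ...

bitmap = F.FF.......

create(b): bitmap=F.......... | b=[0]
create(a): bitmap=FF......... | a=[1] b=[0]
append(a, 1): bitmap=FFF........ | a=[1, 2] b=[0]
append(b, 3): bitmap=FFFFFF..... | a=[1, 2] b=[0, 3, 4, 5]
truncate(b, 2): bitmap=FFFF....... | a=[1, 2] b=[0, 3]
append(a, 1): bitmap=FFFFF...... | a=[1, 2, 4] b=[0, 3]
unlink(a): bitmap=F..F....... | b=[0, 3]
unlink(b): bitmap=........... | 
create(b): bitmap=F.......... | b=[0]
create(a): bitmap=FF......... | a=[1] b=[0]
append(b, 2): bitmap=FFFF....... | a=[1] b=[0, 2, 3]
unlink(a): bitmap=F.FF....... | b=[0, 2, 3]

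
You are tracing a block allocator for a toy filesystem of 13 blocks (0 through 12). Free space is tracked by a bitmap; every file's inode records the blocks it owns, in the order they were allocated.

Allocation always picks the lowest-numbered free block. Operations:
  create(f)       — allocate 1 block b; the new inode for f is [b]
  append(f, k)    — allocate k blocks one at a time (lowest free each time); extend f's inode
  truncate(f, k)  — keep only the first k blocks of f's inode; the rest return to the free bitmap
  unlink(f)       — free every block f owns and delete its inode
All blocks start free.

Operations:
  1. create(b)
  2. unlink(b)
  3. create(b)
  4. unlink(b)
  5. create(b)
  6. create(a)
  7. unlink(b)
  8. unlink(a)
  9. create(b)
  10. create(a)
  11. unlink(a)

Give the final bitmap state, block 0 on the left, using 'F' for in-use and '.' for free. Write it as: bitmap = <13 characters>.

after create(b) → b:[0]  free=[F............]
after unlink(b) →   free=[.............]
after create(b) → b:[0]  free=[F............]
after unlink(b) →   free=[.............]
after create(b) → b:[0]  free=[F............]
after create(a) → a:[1], b:[0]  free=[FF...........]
after unlink(b) → a:[1]  free=[.F...........]
after unlink(a) →   free=[.............]
after create(b) → b:[0]  free=[F............]
after create(a) → a:[1], b:[0]  free=[FF...........]
after unlink(a) → b:[0]  free=[F............]

bitmap = F............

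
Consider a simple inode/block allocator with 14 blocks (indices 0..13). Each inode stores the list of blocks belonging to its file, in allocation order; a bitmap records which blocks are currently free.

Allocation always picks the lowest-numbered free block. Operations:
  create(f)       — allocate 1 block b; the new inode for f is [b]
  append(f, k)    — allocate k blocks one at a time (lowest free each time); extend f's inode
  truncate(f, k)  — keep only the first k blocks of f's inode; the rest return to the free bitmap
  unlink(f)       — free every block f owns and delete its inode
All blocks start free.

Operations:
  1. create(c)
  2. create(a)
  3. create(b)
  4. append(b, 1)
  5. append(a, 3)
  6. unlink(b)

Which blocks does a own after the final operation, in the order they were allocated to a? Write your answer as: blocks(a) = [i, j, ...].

  1. create(c)  ⇒  F.............  {c→[0]}
  2. create(a)  ⇒  FF............  {a→[1]; c→[0]}
  3. create(b)  ⇒  FFF...........  {a→[1]; b→[2]; c→[0]}
  4. append(b, 1)  ⇒  FFFF..........  {a→[1]; b→[2, 3]; c→[0]}
  5. append(a, 3)  ⇒  FFFFFFF.......  {a→[1, 4, 5, 6]; b→[2, 3]; c→[0]}
  6. unlink(b)  ⇒  FF..FFF.......  {a→[1, 4, 5, 6]; c→[0]}

blocks(a) = [1, 4, 5, 6]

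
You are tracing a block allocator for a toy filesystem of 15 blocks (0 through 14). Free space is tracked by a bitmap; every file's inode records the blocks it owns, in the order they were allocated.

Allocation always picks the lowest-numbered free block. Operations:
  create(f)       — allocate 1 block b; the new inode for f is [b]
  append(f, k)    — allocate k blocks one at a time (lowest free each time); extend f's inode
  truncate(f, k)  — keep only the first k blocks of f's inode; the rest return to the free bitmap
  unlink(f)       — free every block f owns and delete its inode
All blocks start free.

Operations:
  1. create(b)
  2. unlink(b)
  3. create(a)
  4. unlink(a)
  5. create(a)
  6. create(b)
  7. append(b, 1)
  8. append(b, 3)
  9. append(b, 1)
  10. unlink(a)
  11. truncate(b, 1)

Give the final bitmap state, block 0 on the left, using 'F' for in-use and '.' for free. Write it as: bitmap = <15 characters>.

  1. create(b)  ⇒  F..............  {b→[0]}
  2. unlink(b)  ⇒  ...............  {}
  3. create(a)  ⇒  F..............  {a→[0]}
  4. unlink(a)  ⇒  ...............  {}
  5. create(a)  ⇒  F..............  {a→[0]}
  6. create(b)  ⇒  FF.............  {a→[0]; b→[1]}
  7. append(b, 1)  ⇒  FFF............  {a→[0]; b→[1, 2]}
  8. append(b, 3)  ⇒  FFFFFF.........  {a→[0]; b→[1, 2, 3, 4, 5]}
  9. append(b, 1)  ⇒  FFFFFFF........  {a→[0]; b→[1, 2, 3, 4, 5, 6]}
  10. unlink(a)  ⇒  .FFFFFF........  {b→[1, 2, 3, 4, 5, 6]}
  11. truncate(b, 1)  ⇒  .F.............  {b→[1]}

bitmap = .F.............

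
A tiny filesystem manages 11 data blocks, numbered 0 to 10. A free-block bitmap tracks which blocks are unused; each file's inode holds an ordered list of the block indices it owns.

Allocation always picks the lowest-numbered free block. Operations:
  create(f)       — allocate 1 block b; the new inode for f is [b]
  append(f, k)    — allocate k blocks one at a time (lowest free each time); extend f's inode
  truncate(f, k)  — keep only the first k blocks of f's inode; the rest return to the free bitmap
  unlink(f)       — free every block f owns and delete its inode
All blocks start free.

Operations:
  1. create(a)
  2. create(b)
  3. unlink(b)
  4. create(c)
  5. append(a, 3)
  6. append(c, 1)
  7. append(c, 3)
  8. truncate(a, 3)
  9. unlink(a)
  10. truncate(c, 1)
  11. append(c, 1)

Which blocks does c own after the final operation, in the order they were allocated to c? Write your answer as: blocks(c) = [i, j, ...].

blocks(c) = [1, 0]

create(a): bitmap=F.......... | a=[0]
create(b): bitmap=FF......... | a=[0] b=[1]
unlink(b): bitmap=F.......... | a=[0]
create(c): bitmap=FF......... | a=[0] c=[1]
append(a, 3): bitmap=FFFFF...... | a=[0, 2, 3, 4] c=[1]
append(c, 1): bitmap=FFFFFF..... | a=[0, 2, 3, 4] c=[1, 5]
append(c, 3): bitmap=FFFFFFFFF.. | a=[0, 2, 3, 4] c=[1, 5, 6, 7, 8]
truncate(a, 3): bitmap=FFFF.FFFF.. | a=[0, 2, 3] c=[1, 5, 6, 7, 8]
unlink(a): bitmap=.F...FFFF.. | c=[1, 5, 6, 7, 8]
truncate(c, 1): bitmap=.F......... | c=[1]
append(c, 1): bitmap=FF......... | c=[1, 0]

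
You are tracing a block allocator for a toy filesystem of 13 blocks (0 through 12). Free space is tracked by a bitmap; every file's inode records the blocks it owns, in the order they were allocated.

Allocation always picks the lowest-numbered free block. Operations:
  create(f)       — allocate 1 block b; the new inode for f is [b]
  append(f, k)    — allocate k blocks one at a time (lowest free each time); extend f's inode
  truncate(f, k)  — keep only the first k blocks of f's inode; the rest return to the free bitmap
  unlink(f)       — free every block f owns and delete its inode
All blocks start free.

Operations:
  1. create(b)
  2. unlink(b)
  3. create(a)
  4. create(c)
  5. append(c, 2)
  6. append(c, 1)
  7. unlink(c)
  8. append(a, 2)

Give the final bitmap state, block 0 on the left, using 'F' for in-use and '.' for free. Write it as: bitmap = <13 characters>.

bitmap = FFF..........

after create(b) → b:[0]  free=[F............]
after unlink(b) →   free=[.............]
after create(a) → a:[0]  free=[F............]
after create(c) → a:[0], c:[1]  free=[FF...........]
after append(c, 2) → a:[0], c:[1, 2, 3]  free=[FFFF.........]
after append(c, 1) → a:[0], c:[1, 2, 3, 4]  free=[FFFFF........]
after unlink(c) → a:[0]  free=[F............]
after append(a, 2) → a:[0, 1, 2]  free=[FFF..........]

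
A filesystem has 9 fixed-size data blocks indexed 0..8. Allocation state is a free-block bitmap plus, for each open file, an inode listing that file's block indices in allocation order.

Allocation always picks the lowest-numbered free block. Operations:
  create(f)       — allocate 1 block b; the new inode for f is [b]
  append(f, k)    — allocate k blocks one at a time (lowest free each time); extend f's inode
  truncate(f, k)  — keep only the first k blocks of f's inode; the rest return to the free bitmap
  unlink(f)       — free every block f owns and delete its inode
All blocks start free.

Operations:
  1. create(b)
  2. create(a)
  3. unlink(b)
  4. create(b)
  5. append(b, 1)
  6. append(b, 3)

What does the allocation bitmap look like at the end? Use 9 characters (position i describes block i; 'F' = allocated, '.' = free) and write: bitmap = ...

bitmap = FFFFFF...

create(b): bitmap=F........ | b=[0]
create(a): bitmap=FF....... | a=[1] b=[0]
unlink(b): bitmap=.F....... | a=[1]
create(b): bitmap=FF....... | a=[1] b=[0]
append(b, 1): bitmap=FFF...... | a=[1] b=[0, 2]
append(b, 3): bitmap=FFFFFF... | a=[1] b=[0, 2, 3, 4, 5]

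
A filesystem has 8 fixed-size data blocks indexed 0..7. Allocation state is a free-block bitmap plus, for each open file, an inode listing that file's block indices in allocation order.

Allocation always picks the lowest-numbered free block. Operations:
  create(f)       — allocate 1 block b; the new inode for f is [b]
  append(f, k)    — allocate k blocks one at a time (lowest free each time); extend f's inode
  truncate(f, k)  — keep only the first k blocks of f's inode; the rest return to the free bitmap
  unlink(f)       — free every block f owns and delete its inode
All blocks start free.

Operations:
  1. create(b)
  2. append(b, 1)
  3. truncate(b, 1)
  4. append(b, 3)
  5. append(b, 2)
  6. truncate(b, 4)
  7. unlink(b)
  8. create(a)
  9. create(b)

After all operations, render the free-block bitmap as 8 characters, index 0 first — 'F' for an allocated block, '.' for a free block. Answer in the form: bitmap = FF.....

bitmap = FF......

create(b): bitmap=F....... | b=[0]
append(b, 1): bitmap=FF...... | b=[0, 1]
truncate(b, 1): bitmap=F....... | b=[0]
append(b, 3): bitmap=FFFF.... | b=[0, 1, 2, 3]
append(b, 2): bitmap=FFFFFF.. | b=[0, 1, 2, 3, 4, 5]
truncate(b, 4): bitmap=FFFF.... | b=[0, 1, 2, 3]
unlink(b): bitmap=........ | 
create(a): bitmap=F....... | a=[0]
create(b): bitmap=FF...... | a=[0] b=[1]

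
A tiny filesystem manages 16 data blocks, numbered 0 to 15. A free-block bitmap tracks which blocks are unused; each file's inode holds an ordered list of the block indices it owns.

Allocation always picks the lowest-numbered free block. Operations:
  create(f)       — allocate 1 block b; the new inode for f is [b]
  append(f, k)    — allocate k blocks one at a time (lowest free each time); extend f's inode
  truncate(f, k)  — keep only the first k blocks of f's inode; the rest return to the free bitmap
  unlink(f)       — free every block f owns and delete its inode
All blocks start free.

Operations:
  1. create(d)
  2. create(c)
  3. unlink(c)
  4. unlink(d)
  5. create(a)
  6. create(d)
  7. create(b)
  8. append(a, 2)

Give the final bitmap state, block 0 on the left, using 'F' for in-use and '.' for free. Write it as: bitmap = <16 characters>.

  1. create(d)  ⇒  F...............  {d→[0]}
  2. create(c)  ⇒  FF..............  {c→[1]; d→[0]}
  3. unlink(c)  ⇒  F...............  {d→[0]}
  4. unlink(d)  ⇒  ................  {}
  5. create(a)  ⇒  F...............  {a→[0]}
  6. create(d)  ⇒  FF..............  {a→[0]; d→[1]}
  7. create(b)  ⇒  FFF.............  {a→[0]; b→[2]; d→[1]}
  8. append(a, 2)  ⇒  FFFFF...........  {a→[0, 3, 4]; b→[2]; d→[1]}

bitmap = FFFFF...........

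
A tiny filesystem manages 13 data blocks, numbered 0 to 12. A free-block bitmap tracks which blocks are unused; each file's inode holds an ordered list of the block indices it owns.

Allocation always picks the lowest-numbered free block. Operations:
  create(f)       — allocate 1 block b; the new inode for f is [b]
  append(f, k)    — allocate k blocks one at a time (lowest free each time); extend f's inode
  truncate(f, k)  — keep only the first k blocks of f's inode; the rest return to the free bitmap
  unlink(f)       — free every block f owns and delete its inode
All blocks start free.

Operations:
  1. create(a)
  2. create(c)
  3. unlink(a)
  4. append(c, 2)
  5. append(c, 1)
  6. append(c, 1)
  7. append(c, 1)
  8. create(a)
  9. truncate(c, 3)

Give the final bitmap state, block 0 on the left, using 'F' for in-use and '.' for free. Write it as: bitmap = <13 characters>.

[1] create(a) — a=0 (map F............)
[2] create(c) — a=0 c=1 (map FF...........)
[3] unlink(a) — c=1 (map .F...........)
[4] append(c, 2) — c=1,0,2 (map FFF..........)
[5] append(c, 1) — c=1,0,2,3 (map FFFF.........)
[6] append(c, 1) — c=1,0,2,3,4 (map FFFFF........)
[7] append(c, 1) — c=1,0,2,3,4,5 (map FFFFFF.......)
[8] create(a) — a=6 c=1,0,2,3,4,5 (map FFFFFFF......)
[9] truncate(c, 3) — a=6 c=1,0,2 (map FFF...F......)

bitmap = FFF...F......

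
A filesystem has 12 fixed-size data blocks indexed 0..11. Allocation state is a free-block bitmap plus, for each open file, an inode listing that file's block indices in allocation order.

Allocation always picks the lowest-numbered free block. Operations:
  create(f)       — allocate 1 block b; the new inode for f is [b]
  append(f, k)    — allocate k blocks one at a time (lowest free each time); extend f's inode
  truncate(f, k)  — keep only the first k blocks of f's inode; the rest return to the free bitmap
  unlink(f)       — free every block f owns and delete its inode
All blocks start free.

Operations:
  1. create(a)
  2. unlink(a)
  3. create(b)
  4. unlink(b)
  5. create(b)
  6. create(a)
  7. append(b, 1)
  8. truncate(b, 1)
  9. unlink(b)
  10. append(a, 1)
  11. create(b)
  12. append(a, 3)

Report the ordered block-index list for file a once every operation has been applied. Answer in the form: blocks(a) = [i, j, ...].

create(a): bitmap=F........... | a=[0]
unlink(a): bitmap=............ | 
create(b): bitmap=F........... | b=[0]
unlink(b): bitmap=............ | 
create(b): bitmap=F........... | b=[0]
create(a): bitmap=FF.......... | a=[1] b=[0]
append(b, 1): bitmap=FFF......... | a=[1] b=[0, 2]
truncate(b, 1): bitmap=FF.......... | a=[1] b=[0]
unlink(b): bitmap=.F.......... | a=[1]
append(a, 1): bitmap=FF.......... | a=[1, 0]
create(b): bitmap=FFF......... | a=[1, 0] b=[2]
append(a, 3): bitmap=FFFFFF...... | a=[1, 0, 3, 4, 5] b=[2]

blocks(a) = [1, 0, 3, 4, 5]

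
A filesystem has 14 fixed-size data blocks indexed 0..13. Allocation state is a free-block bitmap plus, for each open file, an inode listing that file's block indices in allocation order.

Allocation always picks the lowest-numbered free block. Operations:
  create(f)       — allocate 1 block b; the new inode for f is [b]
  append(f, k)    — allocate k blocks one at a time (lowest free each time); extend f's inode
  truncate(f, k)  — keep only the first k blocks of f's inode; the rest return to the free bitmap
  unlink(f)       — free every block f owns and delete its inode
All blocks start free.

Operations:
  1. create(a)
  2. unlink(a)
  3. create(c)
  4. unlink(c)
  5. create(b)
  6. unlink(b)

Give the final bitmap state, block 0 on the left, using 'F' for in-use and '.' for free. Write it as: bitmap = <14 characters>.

bitmap = ..............

  1. create(a)  ⇒  F.............  {a→[0]}
  2. unlink(a)  ⇒  ..............  {}
  3. create(c)  ⇒  F.............  {c→[0]}
  4. unlink(c)  ⇒  ..............  {}
  5. create(b)  ⇒  F.............  {b→[0]}
  6. unlink(b)  ⇒  ..............  {}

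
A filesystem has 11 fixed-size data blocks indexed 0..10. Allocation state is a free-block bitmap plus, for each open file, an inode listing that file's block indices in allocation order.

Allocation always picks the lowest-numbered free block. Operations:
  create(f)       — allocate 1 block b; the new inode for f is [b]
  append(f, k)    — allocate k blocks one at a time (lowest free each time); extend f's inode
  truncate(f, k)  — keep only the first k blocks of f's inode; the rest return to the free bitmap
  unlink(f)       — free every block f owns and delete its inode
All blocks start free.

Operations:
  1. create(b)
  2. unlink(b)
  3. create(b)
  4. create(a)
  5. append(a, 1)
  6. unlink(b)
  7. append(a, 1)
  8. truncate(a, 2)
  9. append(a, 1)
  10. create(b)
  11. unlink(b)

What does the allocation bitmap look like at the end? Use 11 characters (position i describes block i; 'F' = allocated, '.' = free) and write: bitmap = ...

bitmap = FFF........

[1] create(b) — b=0 (map F..........)
[2] unlink(b) —  (map ...........)
[3] create(b) — b=0 (map F..........)
[4] create(a) — a=1 b=0 (map FF.........)
[5] append(a, 1) — a=1,2 b=0 (map FFF........)
[6] unlink(b) — a=1,2 (map .FF........)
[7] append(a, 1) — a=1,2,0 (map FFF........)
[8] truncate(a, 2) — a=1,2 (map .FF........)
[9] append(a, 1) — a=1,2,0 (map FFF........)
[10] create(b) — a=1,2,0 b=3 (map FFFF.......)
[11] unlink(b) — a=1,2,0 (map FFF........)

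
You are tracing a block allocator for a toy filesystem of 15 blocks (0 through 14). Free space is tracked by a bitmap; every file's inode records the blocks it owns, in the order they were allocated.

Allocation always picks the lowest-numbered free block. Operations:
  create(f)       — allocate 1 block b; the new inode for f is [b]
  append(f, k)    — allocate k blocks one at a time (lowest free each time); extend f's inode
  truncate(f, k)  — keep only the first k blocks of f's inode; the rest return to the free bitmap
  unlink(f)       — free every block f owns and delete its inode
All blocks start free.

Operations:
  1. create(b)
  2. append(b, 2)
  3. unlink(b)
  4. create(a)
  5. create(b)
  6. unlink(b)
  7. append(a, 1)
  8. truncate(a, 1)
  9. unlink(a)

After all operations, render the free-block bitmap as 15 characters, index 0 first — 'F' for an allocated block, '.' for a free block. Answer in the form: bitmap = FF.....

after create(b) → b:[0]  free=[F..............]
after append(b, 2) → b:[0, 1, 2]  free=[FFF............]
after unlink(b) →   free=[...............]
after create(a) → a:[0]  free=[F..............]
after create(b) → a:[0], b:[1]  free=[FF.............]
after unlink(b) → a:[0]  free=[F..............]
after append(a, 1) → a:[0, 1]  free=[FF.............]
after truncate(a, 1) → a:[0]  free=[F..............]
after unlink(a) →   free=[...............]

bitmap = ...............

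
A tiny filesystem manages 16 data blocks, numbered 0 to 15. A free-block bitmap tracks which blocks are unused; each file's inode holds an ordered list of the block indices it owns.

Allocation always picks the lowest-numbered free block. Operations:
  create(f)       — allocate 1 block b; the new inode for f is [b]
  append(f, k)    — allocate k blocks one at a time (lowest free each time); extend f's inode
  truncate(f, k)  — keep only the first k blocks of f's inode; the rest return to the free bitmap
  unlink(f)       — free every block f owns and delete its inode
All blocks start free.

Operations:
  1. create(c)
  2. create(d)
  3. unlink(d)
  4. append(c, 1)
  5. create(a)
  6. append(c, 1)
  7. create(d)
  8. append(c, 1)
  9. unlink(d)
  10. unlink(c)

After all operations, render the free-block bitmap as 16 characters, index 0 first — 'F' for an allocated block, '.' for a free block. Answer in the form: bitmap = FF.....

after create(c) → c:[0]  free=[F...............]
after create(d) → c:[0], d:[1]  free=[FF..............]
after unlink(d) → c:[0]  free=[F...............]
after append(c, 1) → c:[0, 1]  free=[FF..............]
after create(a) → a:[2], c:[0, 1]  free=[FFF.............]
after append(c, 1) → a:[2], c:[0, 1, 3]  free=[FFFF............]
after create(d) → a:[2], c:[0, 1, 3], d:[4]  free=[FFFFF...........]
after append(c, 1) → a:[2], c:[0, 1, 3, 5], d:[4]  free=[FFFFFF..........]
after unlink(d) → a:[2], c:[0, 1, 3, 5]  free=[FFFF.F..........]
after unlink(c) → a:[2]  free=[..F.............]

bitmap = ..F.............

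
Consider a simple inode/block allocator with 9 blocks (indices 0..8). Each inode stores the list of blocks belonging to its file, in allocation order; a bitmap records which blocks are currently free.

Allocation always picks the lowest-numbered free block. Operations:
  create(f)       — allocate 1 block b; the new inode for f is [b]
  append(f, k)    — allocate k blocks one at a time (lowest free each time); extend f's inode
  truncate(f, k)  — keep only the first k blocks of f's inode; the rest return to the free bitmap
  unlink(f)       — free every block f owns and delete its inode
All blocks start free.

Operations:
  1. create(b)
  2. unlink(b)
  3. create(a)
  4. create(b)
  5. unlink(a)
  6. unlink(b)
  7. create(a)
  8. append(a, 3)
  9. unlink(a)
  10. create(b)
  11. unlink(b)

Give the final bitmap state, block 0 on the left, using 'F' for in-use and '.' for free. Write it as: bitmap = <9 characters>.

bitmap = .........

[1] create(b) — b=0 (map F........)
[2] unlink(b) —  (map .........)
[3] create(a) — a=0 (map F........)
[4] create(b) — a=0 b=1 (map FF.......)
[5] unlink(a) — b=1 (map .F.......)
[6] unlink(b) —  (map .........)
[7] create(a) — a=0 (map F........)
[8] append(a, 3) — a=0,1,2,3 (map FFFF.....)
[9] unlink(a) —  (map .........)
[10] create(b) — b=0 (map F........)
[11] unlink(b) —  (map .........)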